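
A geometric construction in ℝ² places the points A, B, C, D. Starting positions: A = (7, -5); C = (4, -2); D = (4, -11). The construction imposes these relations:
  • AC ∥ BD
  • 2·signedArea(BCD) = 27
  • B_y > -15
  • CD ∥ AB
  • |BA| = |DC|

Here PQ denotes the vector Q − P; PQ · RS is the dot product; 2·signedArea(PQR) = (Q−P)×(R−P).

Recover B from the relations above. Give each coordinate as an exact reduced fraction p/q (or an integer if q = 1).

1. B_x = 7  [AC ∥ BD ∩ CD ∥ AB]
2. B_y = -14  [AC ∥ BD ∩ CD ∥ AB]
   → B = (7, -14)

B = (7, -14)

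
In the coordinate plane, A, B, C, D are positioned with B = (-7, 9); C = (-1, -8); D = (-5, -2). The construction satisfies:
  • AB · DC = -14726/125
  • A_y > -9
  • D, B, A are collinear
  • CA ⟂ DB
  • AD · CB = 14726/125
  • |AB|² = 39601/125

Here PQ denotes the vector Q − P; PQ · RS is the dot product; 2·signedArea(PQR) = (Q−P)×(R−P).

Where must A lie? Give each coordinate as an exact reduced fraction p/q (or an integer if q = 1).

1. A_x = -477/125  [D, B, A are collinear ∩ CA ⟂ DB]
2. A_y = -1064/125  [D, B, A are collinear ∩ CA ⟂ DB]
   → A = (-477/125, -1064/125)

A = (-477/125, -1064/125)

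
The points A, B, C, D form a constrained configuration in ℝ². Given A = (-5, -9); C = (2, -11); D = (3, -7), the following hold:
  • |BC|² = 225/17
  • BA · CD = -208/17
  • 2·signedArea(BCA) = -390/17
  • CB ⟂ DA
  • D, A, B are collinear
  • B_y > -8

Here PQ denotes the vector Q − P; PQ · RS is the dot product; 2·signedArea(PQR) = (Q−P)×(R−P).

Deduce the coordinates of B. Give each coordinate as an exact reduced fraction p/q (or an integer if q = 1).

B = (19/17, -127/17)

1. B_x = 19/17  [D, A, B are collinear ∩ CB ⟂ DA]
2. B_y = -127/17  [D, A, B are collinear ∩ CB ⟂ DA]
   → B = (19/17, -127/17)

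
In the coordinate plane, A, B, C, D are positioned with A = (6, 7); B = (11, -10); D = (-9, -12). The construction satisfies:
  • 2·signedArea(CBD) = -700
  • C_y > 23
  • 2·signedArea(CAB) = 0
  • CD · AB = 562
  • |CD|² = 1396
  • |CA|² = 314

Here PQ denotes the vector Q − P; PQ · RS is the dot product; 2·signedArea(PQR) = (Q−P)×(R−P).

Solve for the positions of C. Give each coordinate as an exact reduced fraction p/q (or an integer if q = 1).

1. C_x = 1  [2·signedArea(CAB) = 0 ∩ 2·signedArea(CBD) = -700]
2. C_y = 24  [2·signedArea(CAB) = 0 ∩ 2·signedArea(CBD) = -700]
   → C = (1, 24)

C = (1, 24)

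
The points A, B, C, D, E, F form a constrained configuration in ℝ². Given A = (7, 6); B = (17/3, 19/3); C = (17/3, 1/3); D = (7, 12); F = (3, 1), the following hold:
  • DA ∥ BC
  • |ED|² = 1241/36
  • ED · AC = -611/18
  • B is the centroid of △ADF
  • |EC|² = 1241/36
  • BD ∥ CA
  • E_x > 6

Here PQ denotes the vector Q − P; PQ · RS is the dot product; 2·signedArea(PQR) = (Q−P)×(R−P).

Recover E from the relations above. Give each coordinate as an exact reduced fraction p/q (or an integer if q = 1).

E = (19/3, 37/6)

1. E_x = 19/3  [line 4/3·x + 17/3·y + -781/18 = 0 ∩ |ED|² = 1241/36]
2. E_y = 37/6  [line 4/3·x + 17/3·y + -781/18 = 0 ∩ |ED|² = 1241/36]
   → E = (19/3, 37/6)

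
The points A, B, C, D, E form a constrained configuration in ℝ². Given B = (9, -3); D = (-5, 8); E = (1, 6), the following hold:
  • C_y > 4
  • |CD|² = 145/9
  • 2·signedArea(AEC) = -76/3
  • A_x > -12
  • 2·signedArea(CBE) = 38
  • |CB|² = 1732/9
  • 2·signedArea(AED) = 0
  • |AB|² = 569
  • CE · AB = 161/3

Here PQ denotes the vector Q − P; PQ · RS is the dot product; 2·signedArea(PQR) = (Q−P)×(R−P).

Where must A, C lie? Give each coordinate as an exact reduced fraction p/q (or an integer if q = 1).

A = (-11, 10)
C = (-7/3, 5)

1. C_x = -7/3  [line -9·x + -8·y + 19 = 0 ∩ |CB|² = 1732/9]
2. C_y = 5  [line -9·x + -8·y + 19 = 0 ∩ |CB|² = 1732/9]
   → C = (-7/3, 5)
3. A_x = -11  [2·signedArea(AED) = 0 ∩ CE · AB = 161/3]
4. A_y = 10  [2·signedArea(AED) = 0 ∩ CE · AB = 161/3]
   → A = (-11, 10)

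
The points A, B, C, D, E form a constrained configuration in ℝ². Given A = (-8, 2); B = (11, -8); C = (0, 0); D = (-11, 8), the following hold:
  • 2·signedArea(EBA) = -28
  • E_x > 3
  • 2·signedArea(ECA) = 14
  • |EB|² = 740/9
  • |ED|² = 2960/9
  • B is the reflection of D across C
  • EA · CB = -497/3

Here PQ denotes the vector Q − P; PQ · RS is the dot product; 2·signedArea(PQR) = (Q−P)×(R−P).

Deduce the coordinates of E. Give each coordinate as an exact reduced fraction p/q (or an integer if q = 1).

1. E_x = 11/3  [2·signedArea(EBA) = -28 ∩ 2·signedArea(ECA) = 14]
2. E_y = -8/3  [2·signedArea(EBA) = -28 ∩ 2·signedArea(ECA) = 14]
   → E = (11/3, -8/3)

E = (11/3, -8/3)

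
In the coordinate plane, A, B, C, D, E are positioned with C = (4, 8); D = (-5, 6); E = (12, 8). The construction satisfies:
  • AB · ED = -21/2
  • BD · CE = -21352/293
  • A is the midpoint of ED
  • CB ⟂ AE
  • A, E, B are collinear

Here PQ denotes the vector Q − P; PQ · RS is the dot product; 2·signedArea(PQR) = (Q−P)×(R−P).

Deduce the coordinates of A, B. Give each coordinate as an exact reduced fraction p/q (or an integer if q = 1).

A = (7/2, 7)
B = (1204/293, 2072/293)

1. A_x = 7/2  [A is the midpoint of ED]
2. A_y = 7  [A is the midpoint of ED]
   → A = (7/2, 7)
3. B_x = 1204/293  [A, E, B are collinear ∩ CB ⟂ AE]
4. B_y = 2072/293  [A, E, B are collinear ∩ CB ⟂ AE]
   → B = (1204/293, 2072/293)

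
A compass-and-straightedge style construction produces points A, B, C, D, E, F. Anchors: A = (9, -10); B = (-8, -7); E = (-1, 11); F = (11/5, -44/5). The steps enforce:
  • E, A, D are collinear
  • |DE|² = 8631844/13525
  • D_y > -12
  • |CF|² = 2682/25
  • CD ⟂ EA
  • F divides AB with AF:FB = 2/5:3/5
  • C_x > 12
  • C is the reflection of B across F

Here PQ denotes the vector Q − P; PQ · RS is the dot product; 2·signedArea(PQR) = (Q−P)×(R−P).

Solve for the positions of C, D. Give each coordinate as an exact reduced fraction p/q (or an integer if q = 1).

C = (62/5, -53/5)
D = (5335/541, -31943/2705)

1. C_x = 62/5  [C is the reflection of B across F]
2. C_y = -53/5  [C is the reflection of B across F]
   → C = (62/5, -53/5)
3. D_x = 5335/541  [E, A, D are collinear ∩ CD ⟂ EA]
4. D_y = -31943/2705  [E, A, D are collinear ∩ CD ⟂ EA]
   → D = (5335/541, -31943/2705)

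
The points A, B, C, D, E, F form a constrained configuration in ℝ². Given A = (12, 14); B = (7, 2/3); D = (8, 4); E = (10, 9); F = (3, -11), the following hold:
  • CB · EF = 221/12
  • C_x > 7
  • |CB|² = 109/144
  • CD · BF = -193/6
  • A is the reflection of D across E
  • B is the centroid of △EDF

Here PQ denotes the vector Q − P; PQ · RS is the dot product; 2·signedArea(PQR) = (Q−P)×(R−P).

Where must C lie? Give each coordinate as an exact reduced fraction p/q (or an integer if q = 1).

1. C_x = 29/4  [CD · BF = -193/6 ∩ CB · EF = 221/12]
2. C_y = 3/2  [CD · BF = -193/6 ∩ CB · EF = 221/12]
   → C = (29/4, 3/2)

C = (29/4, 3/2)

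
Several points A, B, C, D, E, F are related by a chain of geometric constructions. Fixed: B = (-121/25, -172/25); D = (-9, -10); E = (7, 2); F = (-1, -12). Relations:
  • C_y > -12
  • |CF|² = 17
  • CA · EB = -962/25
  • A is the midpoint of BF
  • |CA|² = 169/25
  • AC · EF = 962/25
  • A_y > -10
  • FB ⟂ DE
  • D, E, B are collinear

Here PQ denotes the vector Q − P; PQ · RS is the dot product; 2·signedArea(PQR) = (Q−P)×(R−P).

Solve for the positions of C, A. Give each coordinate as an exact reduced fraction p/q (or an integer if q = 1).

1. A_x = -73/25  [A is the midpoint of BF]
2. A_y = -236/25  [A is the midpoint of BF]
   → A = (-73/25, -236/25)
3. C_x = -5  [CA · EB = -962/25 ∩ AC · EF = 962/25]
4. C_y = -11  [CA · EB = -962/25 ∩ AC · EF = 962/25]
   → C = (-5, -11)

A = (-73/25, -236/25)
C = (-5, -11)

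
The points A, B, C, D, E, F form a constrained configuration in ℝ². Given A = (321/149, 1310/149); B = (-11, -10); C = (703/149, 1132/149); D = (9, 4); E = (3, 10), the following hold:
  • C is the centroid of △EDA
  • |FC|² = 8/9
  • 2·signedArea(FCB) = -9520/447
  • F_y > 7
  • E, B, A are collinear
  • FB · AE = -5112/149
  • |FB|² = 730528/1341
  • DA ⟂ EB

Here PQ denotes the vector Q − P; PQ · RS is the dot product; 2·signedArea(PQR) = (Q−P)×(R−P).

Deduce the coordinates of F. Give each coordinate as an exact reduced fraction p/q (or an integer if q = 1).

F = (1727/447, 3574/447)

1. F_x = 1727/447  [FB · AE = -5112/149 ∩ 2·signedArea(FCB) = -9520/447]
2. F_y = 3574/447  [FB · AE = -5112/149 ∩ 2·signedArea(FCB) = -9520/447]
   → F = (1727/447, 3574/447)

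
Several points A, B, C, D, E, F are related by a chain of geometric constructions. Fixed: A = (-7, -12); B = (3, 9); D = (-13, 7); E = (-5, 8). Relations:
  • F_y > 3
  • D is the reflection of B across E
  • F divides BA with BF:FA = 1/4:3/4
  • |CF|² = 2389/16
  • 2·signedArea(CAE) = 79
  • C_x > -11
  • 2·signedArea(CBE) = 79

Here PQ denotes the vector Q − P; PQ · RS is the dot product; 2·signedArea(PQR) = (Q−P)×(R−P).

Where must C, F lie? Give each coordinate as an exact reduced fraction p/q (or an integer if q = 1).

C = (-10, -5/2)
F = (1/2, 15/4)

1. C_x = -10  [2·signedArea(CAE) = 79 ∩ 2·signedArea(CBE) = 79]
2. C_y = -5/2  [2·signedArea(CAE) = 79 ∩ 2·signedArea(CBE) = 79]
   → C = (-10, -5/2)
3. F_x = 1/2  [F divides BA with BF:FA = 1/4:3/4]
4. F_y = 15/4  [F divides BA with BF:FA = 1/4:3/4]
   → F = (1/2, 15/4)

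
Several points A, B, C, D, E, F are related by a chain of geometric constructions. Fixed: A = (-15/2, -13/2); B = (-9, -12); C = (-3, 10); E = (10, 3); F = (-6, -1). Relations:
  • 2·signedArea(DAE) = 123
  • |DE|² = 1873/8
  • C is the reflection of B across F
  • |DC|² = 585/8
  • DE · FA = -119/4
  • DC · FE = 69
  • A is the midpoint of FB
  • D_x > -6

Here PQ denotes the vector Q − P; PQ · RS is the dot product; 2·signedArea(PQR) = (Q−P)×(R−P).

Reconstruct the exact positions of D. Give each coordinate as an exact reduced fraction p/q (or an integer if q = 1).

1. D_x = -21/4  [2·signedArea(DAE) = 123 ∩ DE · FA = -119/4]
2. D_y = 7/4  [2·signedArea(DAE) = 123 ∩ DE · FA = -119/4]
   → D = (-21/4, 7/4)

D = (-21/4, 7/4)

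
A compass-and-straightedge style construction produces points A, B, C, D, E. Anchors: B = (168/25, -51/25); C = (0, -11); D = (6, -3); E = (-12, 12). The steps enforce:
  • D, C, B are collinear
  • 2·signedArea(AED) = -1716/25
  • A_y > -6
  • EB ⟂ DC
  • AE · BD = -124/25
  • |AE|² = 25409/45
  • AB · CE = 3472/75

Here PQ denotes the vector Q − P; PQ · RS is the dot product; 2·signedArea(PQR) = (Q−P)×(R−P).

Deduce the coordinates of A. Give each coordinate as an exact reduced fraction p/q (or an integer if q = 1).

A = (106/25, -401/75)

1. A_x = 106/25  [AE · BD = -124/25 ∩ 2·signedArea(AED) = -1716/25]
2. A_y = -401/75  [AE · BD = -124/25 ∩ 2·signedArea(AED) = -1716/25]
   → A = (106/25, -401/75)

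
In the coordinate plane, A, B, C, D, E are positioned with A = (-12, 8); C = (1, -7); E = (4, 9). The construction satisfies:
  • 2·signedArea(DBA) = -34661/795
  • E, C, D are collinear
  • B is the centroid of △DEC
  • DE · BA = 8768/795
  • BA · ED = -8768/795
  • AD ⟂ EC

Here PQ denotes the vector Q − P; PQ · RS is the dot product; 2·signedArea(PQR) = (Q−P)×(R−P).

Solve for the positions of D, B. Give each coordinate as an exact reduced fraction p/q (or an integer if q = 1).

1. D_x = 868/265  [E, C, D are collinear ∩ AD ⟂ EC]
2. D_y = 1361/265  [E, C, D are collinear ∩ AD ⟂ EC]
   → D = (868/265, 1361/265)
3. B_x = 731/265  [B is the centroid of △DEC]
4. B_y = 1891/795  [B is the centroid of △DEC]
   → B = (731/265, 1891/795)

B = (731/265, 1891/795)
D = (868/265, 1361/265)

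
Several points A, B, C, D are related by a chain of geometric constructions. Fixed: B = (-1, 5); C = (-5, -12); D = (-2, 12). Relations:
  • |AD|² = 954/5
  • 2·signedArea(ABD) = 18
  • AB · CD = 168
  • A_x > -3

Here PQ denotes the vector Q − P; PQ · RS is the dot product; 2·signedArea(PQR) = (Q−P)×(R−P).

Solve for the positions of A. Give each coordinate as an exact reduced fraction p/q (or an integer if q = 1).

1. A_x = -13/5  [2·signedArea(ABD) = 18 ∩ AB · CD = 168]
2. A_y = -9/5  [2·signedArea(ABD) = 18 ∩ AB · CD = 168]
   → A = (-13/5, -9/5)

A = (-13/5, -9/5)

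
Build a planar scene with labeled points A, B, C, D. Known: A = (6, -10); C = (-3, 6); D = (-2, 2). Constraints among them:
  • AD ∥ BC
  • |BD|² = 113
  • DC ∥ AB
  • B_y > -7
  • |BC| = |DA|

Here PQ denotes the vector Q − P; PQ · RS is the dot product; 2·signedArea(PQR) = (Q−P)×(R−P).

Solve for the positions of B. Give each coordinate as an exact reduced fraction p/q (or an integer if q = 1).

1. B_x = 5  [AD ∥ BC ∩ DC ∥ AB]
2. B_y = -6  [AD ∥ BC ∩ DC ∥ AB]
   → B = (5, -6)

B = (5, -6)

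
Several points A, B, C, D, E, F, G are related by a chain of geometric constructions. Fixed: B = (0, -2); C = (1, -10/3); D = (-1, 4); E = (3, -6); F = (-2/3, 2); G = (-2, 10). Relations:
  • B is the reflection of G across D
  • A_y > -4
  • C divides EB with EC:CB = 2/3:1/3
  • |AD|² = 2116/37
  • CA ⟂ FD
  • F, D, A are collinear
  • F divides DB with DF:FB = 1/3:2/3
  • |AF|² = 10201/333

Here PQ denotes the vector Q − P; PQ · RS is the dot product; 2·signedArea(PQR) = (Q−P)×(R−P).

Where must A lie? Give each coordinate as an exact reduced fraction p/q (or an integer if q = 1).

A = (9/37, -128/37)

1. A_x = 9/37  [F, D, A are collinear ∩ CA ⟂ FD]
2. A_y = -128/37  [F, D, A are collinear ∩ CA ⟂ FD]
   → A = (9/37, -128/37)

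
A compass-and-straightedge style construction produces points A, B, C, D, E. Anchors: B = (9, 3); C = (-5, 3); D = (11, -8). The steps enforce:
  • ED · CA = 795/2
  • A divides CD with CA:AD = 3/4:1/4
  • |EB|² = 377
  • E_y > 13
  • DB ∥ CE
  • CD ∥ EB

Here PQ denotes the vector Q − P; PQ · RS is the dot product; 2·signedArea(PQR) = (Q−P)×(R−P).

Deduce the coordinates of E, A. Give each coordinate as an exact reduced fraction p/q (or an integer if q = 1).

1. E_x = -7  [CD ∥ EB ∩ DB ∥ CE]
2. E_y = 14  [CD ∥ EB ∩ DB ∥ CE]
   → E = (-7, 14)
3. A_x = 7  [A divides CD with CA:AD = 3/4:1/4]
4. A_y = -21/4  [A divides CD with CA:AD = 3/4:1/4]
   → A = (7, -21/4)

A = (7, -21/4)
E = (-7, 14)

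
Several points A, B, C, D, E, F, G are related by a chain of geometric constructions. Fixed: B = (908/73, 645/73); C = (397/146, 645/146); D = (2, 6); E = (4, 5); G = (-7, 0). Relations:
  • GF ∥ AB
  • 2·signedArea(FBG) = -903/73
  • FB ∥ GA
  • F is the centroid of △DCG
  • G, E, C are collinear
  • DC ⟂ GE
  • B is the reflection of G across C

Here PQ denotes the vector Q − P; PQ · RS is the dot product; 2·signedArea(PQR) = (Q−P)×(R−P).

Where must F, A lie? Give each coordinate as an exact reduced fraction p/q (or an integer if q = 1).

A = (905/146, 783/146)
F = (-111/146, 507/146)

1. F_x = -111/146  [F is the centroid of △DCG]
2. F_y = 507/146  [F is the centroid of △DCG]
   → F = (-111/146, 507/146)
3. A_x = 905/146  [GF ∥ AB ∩ FB ∥ GA]
4. A_y = 783/146  [GF ∥ AB ∩ FB ∥ GA]
   → A = (905/146, 783/146)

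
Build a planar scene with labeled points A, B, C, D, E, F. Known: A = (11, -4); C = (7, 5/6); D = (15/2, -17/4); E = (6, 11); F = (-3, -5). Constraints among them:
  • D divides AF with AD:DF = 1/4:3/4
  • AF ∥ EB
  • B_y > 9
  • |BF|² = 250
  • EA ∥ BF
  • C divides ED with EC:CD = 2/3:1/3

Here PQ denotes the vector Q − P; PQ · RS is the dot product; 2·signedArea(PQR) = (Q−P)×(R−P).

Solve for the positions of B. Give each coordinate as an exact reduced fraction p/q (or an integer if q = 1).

1. B_x = -8  [EA ∥ BF ∩ AF ∥ EB]
2. B_y = 10  [EA ∥ BF ∩ AF ∥ EB]
   → B = (-8, 10)

B = (-8, 10)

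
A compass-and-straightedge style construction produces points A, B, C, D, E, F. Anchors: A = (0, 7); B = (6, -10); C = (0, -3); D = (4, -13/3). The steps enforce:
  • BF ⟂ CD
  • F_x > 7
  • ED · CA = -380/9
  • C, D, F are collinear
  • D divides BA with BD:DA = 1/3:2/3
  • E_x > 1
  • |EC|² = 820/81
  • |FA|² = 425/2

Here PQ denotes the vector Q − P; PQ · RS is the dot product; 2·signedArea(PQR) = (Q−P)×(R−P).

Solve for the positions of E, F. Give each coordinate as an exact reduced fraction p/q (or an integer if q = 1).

1. E_y = -1/9  [ED · CA = -380/9]
2. E_x = 4/3  [|EC|² = 820/81]
   → E = (4/3, -1/9)
3. F_x = 15/2  [C, D, F are collinear ∩ BF ⟂ CD]
4. F_y = -11/2  [C, D, F are collinear ∩ BF ⟂ CD]
   → F = (15/2, -11/2)

E = (4/3, -1/9)
F = (15/2, -11/2)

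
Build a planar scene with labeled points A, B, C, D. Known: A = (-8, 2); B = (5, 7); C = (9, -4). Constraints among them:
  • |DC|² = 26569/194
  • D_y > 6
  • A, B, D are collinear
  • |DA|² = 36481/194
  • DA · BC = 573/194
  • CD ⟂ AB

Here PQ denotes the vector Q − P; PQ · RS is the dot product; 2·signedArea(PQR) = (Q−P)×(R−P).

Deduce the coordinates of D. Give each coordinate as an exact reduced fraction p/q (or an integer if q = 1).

1. D_x = 931/194  [A, B, D are collinear ∩ CD ⟂ AB]
2. D_y = 1343/194  [A, B, D are collinear ∩ CD ⟂ AB]
   → D = (931/194, 1343/194)

D = (931/194, 1343/194)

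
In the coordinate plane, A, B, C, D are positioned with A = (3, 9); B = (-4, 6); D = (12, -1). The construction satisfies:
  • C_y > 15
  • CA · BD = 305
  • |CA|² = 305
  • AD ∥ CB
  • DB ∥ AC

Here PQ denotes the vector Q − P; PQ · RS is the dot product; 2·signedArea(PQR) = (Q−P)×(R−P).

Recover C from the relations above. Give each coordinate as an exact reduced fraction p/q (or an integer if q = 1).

C = (-13, 16)

1. C_x = -13  [AD ∥ CB ∩ DB ∥ AC]
2. C_y = 16  [AD ∥ CB ∩ DB ∥ AC]
   → C = (-13, 16)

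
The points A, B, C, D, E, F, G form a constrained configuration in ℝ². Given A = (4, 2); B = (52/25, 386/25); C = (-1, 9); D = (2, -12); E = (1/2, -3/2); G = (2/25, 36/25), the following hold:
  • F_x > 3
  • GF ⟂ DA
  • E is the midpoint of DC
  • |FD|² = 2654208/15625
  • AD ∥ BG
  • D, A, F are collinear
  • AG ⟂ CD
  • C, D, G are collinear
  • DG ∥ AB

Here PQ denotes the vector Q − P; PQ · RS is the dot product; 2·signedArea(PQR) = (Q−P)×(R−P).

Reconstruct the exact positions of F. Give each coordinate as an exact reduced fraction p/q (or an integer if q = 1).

1. F_x = 2402/625  [D, A, F are collinear ∩ GF ⟂ DA]
2. F_y = 564/625  [D, A, F are collinear ∩ GF ⟂ DA]
   → F = (2402/625, 564/625)

F = (2402/625, 564/625)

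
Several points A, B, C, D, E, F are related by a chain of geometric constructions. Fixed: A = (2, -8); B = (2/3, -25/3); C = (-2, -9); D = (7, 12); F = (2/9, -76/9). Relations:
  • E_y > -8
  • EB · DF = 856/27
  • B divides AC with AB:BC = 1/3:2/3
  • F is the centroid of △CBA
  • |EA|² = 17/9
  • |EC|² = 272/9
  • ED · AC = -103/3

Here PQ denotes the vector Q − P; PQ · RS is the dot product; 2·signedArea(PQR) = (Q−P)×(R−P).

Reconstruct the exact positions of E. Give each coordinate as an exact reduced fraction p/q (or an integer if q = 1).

E = (10/3, -23/3)

1. E_x = 10/3  [ED · AC = -103/3 ∩ EB · DF = 856/27]
2. E_y = -23/3  [ED · AC = -103/3 ∩ EB · DF = 856/27]
   → E = (10/3, -23/3)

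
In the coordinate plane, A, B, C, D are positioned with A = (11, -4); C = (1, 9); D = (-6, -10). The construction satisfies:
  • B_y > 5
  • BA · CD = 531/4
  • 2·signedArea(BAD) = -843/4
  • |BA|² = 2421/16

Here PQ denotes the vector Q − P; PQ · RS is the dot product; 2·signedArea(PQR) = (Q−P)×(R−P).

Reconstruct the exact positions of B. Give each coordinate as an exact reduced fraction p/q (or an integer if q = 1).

B = (7/2, 23/4)

1. B_x = 7/2  [BA · CD = 531/4 ∩ 2·signedArea(BAD) = -843/4]
2. B_y = 23/4  [BA · CD = 531/4 ∩ 2·signedArea(BAD) = -843/4]
   → B = (7/2, 23/4)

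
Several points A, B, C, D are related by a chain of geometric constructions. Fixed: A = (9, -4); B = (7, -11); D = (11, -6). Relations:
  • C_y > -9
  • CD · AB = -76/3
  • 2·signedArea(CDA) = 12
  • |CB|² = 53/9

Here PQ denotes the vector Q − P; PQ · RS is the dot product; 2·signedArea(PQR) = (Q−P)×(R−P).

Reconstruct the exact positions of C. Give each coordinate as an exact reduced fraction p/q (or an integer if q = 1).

C = (23/3, -26/3)

1. C_x = 23/3  [2·signedArea(CDA) = 12 ∩ CD · AB = -76/3]
2. C_y = -26/3  [2·signedArea(CDA) = 12 ∩ CD · AB = -76/3]
   → C = (23/3, -26/3)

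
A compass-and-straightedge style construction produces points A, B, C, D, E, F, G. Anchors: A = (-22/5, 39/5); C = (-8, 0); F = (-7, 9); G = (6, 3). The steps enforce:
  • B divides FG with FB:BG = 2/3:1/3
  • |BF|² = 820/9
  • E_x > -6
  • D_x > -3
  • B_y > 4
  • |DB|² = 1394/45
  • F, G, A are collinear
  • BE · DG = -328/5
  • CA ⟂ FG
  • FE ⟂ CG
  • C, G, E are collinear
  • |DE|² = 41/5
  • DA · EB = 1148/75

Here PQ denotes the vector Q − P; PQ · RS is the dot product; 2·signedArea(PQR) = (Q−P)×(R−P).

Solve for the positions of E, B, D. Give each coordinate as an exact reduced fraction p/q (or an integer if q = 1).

1. E_x = -26/5  [C, G, E are collinear ∩ FE ⟂ CG]
2. E_y = 3/5  [C, G, E are collinear ∩ FE ⟂ CG]
   → E = (-26/5, 3/5)
3. B_x = 5/3  [B divides FG with FB:BG = 2/3:1/3]
4. B_y = 5  [B divides FG with FB:BG = 2/3:1/3]
   → B = (5/3, 5)
5. D_x = -12/5  [line -103/15·x + -22/5·y + -56/5 = 0 ∩ |DE|² = 41/5]
6. D_y = 6/5  [line -103/15·x + -22/5·y + -56/5 = 0 ∩ |DE|² = 41/5]
   → D = (-12/5, 6/5)

B = (5/3, 5)
D = (-12/5, 6/5)
E = (-26/5, 3/5)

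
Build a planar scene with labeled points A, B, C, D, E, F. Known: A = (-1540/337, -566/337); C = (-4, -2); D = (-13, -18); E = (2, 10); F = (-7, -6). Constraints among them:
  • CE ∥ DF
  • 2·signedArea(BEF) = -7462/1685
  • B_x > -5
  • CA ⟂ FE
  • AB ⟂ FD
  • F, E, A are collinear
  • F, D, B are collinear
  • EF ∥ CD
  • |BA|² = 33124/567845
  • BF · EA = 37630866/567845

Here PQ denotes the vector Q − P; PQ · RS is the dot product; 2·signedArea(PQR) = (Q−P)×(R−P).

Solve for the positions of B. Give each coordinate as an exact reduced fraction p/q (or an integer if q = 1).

B = (-8064/1685, -2648/1685)

1. B_x = -8064/1685  [F, D, B are collinear ∩ AB ⟂ FD]
2. B_y = -2648/1685  [F, D, B are collinear ∩ AB ⟂ FD]
   → B = (-8064/1685, -2648/1685)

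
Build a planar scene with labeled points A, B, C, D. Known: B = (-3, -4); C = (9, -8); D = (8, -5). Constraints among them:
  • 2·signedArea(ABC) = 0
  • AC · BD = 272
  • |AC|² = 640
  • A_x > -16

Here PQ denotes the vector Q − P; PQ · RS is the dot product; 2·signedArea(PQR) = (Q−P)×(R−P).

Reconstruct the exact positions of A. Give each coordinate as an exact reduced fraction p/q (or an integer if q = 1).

A = (-15, 0)

1. A_x = -15  [2·signedArea(ABC) = 0 ∩ AC · BD = 272]
2. A_y = 0  [2·signedArea(ABC) = 0 ∩ AC · BD = 272]
   → A = (-15, 0)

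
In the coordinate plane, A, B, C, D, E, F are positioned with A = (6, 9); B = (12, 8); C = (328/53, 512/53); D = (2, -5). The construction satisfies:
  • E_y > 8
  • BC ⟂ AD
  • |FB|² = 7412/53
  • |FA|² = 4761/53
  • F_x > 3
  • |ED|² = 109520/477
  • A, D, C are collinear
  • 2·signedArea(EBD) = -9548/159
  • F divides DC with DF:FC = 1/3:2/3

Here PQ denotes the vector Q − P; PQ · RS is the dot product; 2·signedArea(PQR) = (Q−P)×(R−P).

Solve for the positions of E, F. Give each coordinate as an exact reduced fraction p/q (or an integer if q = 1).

E = (1282/159, 471/53)
F = (180/53, -6/53)

1. E_x = 1282/159  [line 13·x + -10·y + -2536/159 = 0 ∩ |ED|² = 109520/477]
2. E_y = 471/53  [line 13·x + -10·y + -2536/159 = 0 ∩ |ED|² = 109520/477]
   → E = (1282/159, 471/53)
3. F_x = 180/53  [F divides DC with DF:FC = 1/3:2/3]
4. F_y = -6/53  [F divides DC with DF:FC = 1/3:2/3]
   → F = (180/53, -6/53)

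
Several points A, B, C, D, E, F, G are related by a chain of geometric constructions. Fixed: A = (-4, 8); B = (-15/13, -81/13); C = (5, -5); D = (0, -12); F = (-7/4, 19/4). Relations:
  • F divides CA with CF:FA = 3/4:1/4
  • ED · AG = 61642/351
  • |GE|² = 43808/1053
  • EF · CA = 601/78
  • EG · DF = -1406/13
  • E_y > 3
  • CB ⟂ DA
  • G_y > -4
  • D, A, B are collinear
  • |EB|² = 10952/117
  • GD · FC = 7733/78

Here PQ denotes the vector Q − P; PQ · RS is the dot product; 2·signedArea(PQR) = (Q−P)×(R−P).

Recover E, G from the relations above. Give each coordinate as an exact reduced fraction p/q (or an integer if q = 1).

1. E_x = -119/39  [line 9·x + -13·y + 2722/39 = 0 ∩ |EB|² = 10952/117]
2. E_y = 127/39  [line 9·x + -13·y + 2722/39 = 0 ∩ |EB|² = 10952/117]
   → E = (-119/39, 127/39)
3. G_x = -209/117  [GD · FC = 7733/78 ∩ ED · AG = 61642/351]
4. G_y = -359/117  [GD · FC = 7733/78 ∩ ED · AG = 61642/351]
   → G = (-209/117, -359/117)

E = (-119/39, 127/39)
G = (-209/117, -359/117)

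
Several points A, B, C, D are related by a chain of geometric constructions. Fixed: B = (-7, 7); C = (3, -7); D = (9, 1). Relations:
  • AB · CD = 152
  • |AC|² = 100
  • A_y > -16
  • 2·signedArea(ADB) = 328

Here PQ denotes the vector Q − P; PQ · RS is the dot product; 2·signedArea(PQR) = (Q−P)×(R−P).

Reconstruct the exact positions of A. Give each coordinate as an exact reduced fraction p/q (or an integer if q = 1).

1. A_x = -3  [AB · CD = 152 ∩ 2·signedArea(ADB) = 328]
2. A_y = -15  [AB · CD = 152 ∩ 2·signedArea(ADB) = 328]
   → A = (-3, -15)

A = (-3, -15)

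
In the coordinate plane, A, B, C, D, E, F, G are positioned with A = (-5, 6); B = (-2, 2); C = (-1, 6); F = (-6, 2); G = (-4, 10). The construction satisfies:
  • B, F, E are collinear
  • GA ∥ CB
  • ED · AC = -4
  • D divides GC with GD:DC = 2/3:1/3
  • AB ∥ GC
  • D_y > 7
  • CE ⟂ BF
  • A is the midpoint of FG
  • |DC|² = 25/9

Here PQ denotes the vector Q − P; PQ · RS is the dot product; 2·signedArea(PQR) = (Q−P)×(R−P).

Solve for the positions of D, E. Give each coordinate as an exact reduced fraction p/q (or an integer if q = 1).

1. D_x = -2  [D divides GC with GD:DC = 2/3:1/3]
2. D_y = 22/3  [D divides GC with GD:DC = 2/3:1/3]
   → D = (-2, 22/3)
3. E_x = -1  [B, F, E are collinear ∩ CE ⟂ BF]
4. E_y = 2  [B, F, E are collinear ∩ CE ⟂ BF]
   → E = (-1, 2)

D = (-2, 22/3)
E = (-1, 2)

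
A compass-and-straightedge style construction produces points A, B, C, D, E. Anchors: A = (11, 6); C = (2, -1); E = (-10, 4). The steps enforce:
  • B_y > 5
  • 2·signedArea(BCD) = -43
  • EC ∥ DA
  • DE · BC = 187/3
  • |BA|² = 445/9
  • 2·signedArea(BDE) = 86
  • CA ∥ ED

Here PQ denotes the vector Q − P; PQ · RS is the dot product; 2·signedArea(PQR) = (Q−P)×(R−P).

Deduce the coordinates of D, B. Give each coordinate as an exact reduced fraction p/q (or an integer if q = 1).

B = (4, 16/3)
D = (-1, 11)

1. D_x = -1  [EC ∥ DA ∩ CA ∥ ED]
2. D_y = 11  [EC ∥ DA ∩ CA ∥ ED]
   → D = (-1, 11)
3. B_x = 4  [2·signedArea(BDE) = 86 ∩ 2·signedArea(BCD) = -43]
4. B_y = 16/3  [2·signedArea(BDE) = 86 ∩ 2·signedArea(BCD) = -43]
   → B = (4, 16/3)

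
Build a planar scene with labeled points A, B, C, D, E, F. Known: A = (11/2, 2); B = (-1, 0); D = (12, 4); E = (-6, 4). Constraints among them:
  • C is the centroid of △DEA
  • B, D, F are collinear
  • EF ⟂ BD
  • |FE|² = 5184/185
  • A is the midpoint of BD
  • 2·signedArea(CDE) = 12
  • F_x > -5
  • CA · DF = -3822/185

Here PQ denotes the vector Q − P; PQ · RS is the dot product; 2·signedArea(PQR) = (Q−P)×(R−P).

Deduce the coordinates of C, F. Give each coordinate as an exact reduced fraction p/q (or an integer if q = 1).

1. C_x = 23/6  [C is the centroid of △DEA]
2. C_y = 10/3  [C is the centroid of △DEA]
   → C = (23/6, 10/3)
3. F_x = -822/185  [B, D, F are collinear ∩ EF ⟂ BD]
4. F_y = -196/185  [B, D, F are collinear ∩ EF ⟂ BD]
   → F = (-822/185, -196/185)

C = (23/6, 10/3)
F = (-822/185, -196/185)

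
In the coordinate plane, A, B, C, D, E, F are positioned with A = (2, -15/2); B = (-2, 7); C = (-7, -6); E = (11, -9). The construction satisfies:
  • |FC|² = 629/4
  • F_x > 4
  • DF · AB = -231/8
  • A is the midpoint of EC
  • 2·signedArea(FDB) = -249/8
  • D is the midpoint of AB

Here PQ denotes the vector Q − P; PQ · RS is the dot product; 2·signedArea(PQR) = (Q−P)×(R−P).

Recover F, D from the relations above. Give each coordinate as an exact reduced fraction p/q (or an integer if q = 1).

1. D_x = 0  [D is the midpoint of AB]
2. D_y = -1/4  [D is the midpoint of AB]
   → D = (0, -1/4)
3. F_x = 9/2  [2·signedArea(FDB) = -249/8 ∩ DF · AB = -231/8]
4. F_y = -1  [2·signedArea(FDB) = -249/8 ∩ DF · AB = -231/8]
   → F = (9/2, -1)

D = (0, -1/4)
F = (9/2, -1)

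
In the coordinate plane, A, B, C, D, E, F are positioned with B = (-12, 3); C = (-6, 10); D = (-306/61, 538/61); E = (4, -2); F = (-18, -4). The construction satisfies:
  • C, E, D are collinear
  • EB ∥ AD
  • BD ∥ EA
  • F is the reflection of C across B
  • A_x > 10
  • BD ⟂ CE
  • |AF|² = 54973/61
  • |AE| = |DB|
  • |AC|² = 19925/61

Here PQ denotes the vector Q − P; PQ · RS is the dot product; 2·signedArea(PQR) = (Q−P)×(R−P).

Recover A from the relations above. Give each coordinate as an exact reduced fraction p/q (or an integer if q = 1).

A = (670/61, 233/61)

1. A_x = 670/61  [EB ∥ AD ∩ BD ∥ EA]
2. A_y = 233/61  [EB ∥ AD ∩ BD ∥ EA]
   → A = (670/61, 233/61)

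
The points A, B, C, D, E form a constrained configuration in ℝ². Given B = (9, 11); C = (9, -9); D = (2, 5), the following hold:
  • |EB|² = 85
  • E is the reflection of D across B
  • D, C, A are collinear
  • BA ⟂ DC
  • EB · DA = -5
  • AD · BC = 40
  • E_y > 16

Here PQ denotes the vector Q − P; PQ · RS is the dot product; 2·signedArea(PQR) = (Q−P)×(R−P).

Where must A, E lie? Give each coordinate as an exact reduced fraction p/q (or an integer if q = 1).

1. A_x = 1  [D, C, A are collinear ∩ BA ⟂ DC]
2. A_y = 7  [D, C, A are collinear ∩ BA ⟂ DC]
   → A = (1, 7)
3. E_x = 16  [E is the reflection of D across B]
4. E_y = 17  [E is the reflection of D across B]
   → E = (16, 17)

A = (1, 7)
E = (16, 17)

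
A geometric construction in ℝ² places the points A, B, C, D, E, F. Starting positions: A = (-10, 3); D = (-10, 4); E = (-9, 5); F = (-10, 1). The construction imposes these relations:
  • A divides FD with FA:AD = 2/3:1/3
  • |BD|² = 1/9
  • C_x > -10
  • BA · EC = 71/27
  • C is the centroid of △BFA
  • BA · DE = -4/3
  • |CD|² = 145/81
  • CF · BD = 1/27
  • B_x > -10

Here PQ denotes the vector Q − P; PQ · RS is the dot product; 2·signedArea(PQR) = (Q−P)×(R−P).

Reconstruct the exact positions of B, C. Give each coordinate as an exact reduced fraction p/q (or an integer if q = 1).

B = (-29/3, 4)
C = (-89/9, 8/3)

1. B_x = -29/3  [line -1·x + -1·y + -17/3 = 0 ∩ |BD|² = 1/9]
2. B_y = 4  [line -1·x + -1·y + -17/3 = 0 ∩ |BD|² = 1/9]
   → B = (-29/3, 4)
3. C_x = -89/9  [BA · EC = 71/27 ∩ C is the centroid of △BFA]
4. C_y = 8/3  [BA · EC = 71/27 ∩ C is the centroid of △BFA]
   → C = (-89/9, 8/3)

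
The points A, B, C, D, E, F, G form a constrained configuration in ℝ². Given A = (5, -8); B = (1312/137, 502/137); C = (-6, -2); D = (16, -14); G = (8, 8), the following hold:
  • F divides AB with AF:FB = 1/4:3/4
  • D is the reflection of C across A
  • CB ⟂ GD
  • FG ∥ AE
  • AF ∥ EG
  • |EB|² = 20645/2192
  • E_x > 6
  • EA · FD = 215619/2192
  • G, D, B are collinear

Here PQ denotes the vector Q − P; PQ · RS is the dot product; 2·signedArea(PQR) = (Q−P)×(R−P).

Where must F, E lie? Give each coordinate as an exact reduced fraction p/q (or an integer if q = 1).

1. F_x = 3367/548  [F divides AB with AF:FB = 1/4:3/4]
2. F_y = -1393/274  [F divides AB with AF:FB = 1/4:3/4]
   → F = (3367/548, -1393/274)
3. E_x = 3757/548  [AF ∥ EG ∩ FG ∥ AE]
4. E_y = 1393/274  [AF ∥ EG ∩ FG ∥ AE]
   → E = (3757/548, 1393/274)

E = (3757/548, 1393/274)
F = (3367/548, -1393/274)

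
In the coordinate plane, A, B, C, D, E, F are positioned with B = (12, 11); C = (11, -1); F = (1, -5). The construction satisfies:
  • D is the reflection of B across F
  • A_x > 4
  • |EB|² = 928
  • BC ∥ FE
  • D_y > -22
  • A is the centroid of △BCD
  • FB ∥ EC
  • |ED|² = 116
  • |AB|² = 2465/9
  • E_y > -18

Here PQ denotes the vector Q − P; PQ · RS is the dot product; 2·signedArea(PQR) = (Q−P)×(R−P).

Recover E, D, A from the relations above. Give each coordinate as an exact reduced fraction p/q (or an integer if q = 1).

1. E_x = 0  [FB ∥ EC ∩ BC ∥ FE]
2. E_y = -17  [FB ∥ EC ∩ BC ∥ FE]
   → E = (0, -17)
3. D_x = -10  [D is the reflection of B across F]
4. D_y = -21  [D is the reflection of B across F]
   → D = (-10, -21)
5. A_x = 13/3  [A is the centroid of △BCD]
6. A_y = -11/3  [A is the centroid of △BCD]
   → A = (13/3, -11/3)

A = (13/3, -11/3)
D = (-10, -21)
E = (0, -17)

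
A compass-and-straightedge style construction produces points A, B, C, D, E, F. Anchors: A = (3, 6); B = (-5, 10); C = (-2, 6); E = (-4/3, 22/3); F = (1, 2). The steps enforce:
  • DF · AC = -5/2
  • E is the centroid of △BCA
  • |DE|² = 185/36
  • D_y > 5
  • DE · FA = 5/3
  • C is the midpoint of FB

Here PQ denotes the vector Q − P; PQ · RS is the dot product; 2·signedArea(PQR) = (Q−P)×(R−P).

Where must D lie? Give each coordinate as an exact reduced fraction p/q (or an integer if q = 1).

1. D_x = 1/2  [DF · AC = -5/2 ∩ DE · FA = 5/3]
2. D_y = 6  [DF · AC = -5/2 ∩ DE · FA = 5/3]
   → D = (1/2, 6)

D = (1/2, 6)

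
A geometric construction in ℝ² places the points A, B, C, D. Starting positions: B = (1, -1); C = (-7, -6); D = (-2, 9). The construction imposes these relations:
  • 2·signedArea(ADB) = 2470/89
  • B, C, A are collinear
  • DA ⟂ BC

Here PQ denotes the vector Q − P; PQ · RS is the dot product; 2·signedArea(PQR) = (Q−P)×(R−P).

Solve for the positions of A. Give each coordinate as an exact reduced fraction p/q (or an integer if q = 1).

A = (297/89, 41/89)

1. A_x = 297/89  [B, C, A are collinear ∩ DA ⟂ BC]
2. A_y = 41/89  [B, C, A are collinear ∩ DA ⟂ BC]
   → A = (297/89, 41/89)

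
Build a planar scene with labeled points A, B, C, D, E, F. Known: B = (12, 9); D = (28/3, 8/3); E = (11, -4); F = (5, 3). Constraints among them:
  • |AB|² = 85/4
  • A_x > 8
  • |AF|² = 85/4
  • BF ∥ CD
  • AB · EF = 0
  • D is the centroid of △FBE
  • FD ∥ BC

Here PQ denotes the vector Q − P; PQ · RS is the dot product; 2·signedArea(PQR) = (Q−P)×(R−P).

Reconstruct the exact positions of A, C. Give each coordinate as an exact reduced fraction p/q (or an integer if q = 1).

A = (17/2, 6)
C = (49/3, 26/3)

1. A_x = 17/2  [line 6·x + -7·y + -9 = 0 ∩ |AF|² = 85/4]
2. A_y = 6  [line 6·x + -7·y + -9 = 0 ∩ |AF|² = 85/4]
   → A = (17/2, 6)
3. C_x = 49/3  [BF ∥ CD ∩ FD ∥ BC]
4. C_y = 26/3  [BF ∥ CD ∩ FD ∥ BC]
   → C = (49/3, 26/3)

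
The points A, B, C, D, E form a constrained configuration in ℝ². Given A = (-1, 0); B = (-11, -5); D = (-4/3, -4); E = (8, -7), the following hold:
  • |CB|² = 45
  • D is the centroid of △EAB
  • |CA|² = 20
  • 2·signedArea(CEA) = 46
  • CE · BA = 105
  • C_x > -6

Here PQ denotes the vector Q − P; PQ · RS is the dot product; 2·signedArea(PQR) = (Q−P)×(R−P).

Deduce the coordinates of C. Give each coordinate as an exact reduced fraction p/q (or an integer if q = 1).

C = (-5, -2)

1. C_x = -5  [CE · BA = 105 ∩ 2·signedArea(CEA) = 46]
2. C_y = -2  [CE · BA = 105 ∩ 2·signedArea(CEA) = 46]
   → C = (-5, -2)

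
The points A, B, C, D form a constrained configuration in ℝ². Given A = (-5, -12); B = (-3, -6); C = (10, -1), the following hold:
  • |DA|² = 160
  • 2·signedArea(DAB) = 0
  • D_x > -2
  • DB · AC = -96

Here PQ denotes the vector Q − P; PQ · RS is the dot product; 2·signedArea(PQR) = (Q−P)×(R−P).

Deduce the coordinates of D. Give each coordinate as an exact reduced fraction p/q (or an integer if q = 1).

1. D_x = -1  [2·signedArea(DAB) = 0 ∩ DB · AC = -96]
2. D_y = 0  [2·signedArea(DAB) = 0 ∩ DB · AC = -96]
   → D = (-1, 0)

D = (-1, 0)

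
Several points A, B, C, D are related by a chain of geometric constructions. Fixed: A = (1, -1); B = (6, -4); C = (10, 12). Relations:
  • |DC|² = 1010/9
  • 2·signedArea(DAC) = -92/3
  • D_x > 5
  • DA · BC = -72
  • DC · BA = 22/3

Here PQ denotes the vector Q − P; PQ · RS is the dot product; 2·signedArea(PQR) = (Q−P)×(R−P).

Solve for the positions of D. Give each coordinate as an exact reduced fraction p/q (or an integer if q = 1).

1. D_x = 17/3  [2·signedArea(DAC) = -92/3 ∩ DA · BC = -72]
2. D_y = 7/3  [2·signedArea(DAC) = -92/3 ∩ DA · BC = -72]
   → D = (17/3, 7/3)

D = (17/3, 7/3)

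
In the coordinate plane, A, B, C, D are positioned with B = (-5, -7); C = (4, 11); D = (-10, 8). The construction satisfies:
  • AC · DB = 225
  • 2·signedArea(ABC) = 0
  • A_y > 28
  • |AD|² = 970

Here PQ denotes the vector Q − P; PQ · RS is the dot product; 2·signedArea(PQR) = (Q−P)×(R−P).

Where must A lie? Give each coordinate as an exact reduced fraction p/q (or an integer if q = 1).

A = (13, 29)

1. A_x = 13  [2·signedArea(ABC) = 0 ∩ AC · DB = 225]
2. A_y = 29  [2·signedArea(ABC) = 0 ∩ AC · DB = 225]
   → A = (13, 29)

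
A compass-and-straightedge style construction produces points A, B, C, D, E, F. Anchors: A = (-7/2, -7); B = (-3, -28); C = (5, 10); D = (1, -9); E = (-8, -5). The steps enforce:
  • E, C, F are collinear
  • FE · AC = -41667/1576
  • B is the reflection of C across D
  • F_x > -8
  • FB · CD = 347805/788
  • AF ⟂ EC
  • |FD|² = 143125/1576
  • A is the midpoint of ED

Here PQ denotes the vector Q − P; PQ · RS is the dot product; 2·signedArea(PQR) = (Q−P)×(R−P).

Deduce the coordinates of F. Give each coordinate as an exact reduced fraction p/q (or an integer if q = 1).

F = (-5563/788, -3085/788)

1. F_x = -5563/788  [E, C, F are collinear ∩ AF ⟂ EC]
2. F_y = -3085/788  [E, C, F are collinear ∩ AF ⟂ EC]
   → F = (-5563/788, -3085/788)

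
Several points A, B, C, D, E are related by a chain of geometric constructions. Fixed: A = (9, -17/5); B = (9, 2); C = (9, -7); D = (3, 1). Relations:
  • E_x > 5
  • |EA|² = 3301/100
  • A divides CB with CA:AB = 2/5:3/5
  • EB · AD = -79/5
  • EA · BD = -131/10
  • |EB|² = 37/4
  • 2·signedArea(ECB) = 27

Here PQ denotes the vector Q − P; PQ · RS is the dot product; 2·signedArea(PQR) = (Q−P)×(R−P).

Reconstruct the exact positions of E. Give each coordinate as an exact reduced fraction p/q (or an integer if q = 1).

1. E_x = 6  [EA · BD = -131/10 ∩ 2·signedArea(ECB) = 27]
2. E_y = 3/2  [EA · BD = -131/10 ∩ 2·signedArea(ECB) = 27]
   → E = (6, 3/2)

E = (6, 3/2)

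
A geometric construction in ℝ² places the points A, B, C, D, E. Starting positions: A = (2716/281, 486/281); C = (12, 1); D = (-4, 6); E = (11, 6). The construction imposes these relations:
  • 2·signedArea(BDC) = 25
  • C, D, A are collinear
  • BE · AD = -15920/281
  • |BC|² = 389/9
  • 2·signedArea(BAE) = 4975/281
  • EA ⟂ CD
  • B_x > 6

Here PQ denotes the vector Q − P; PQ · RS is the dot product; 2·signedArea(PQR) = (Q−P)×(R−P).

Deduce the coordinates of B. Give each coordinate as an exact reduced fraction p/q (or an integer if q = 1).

1. B_x = 19/3  [2·signedArea(BAE) = 4975/281 ∩ 2·signedArea(BDC) = 25]
2. B_y = 13/3  [2·signedArea(BAE) = 4975/281 ∩ 2·signedArea(BDC) = 25]
   → B = (19/3, 13/3)

B = (19/3, 13/3)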